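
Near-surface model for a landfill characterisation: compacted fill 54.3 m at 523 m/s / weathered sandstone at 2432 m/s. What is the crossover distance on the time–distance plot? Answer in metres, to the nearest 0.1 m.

x_cross = 2h·√((V₂+V₁)/(V₂−V₁)).
(V₂+V₁)/(V₂−V₁) = (2432+523)/(2432−523) = 1.5479; √ = 1.2442.
x_cross = 2·54.3·1.2442 = 135.12 m.

135.1 m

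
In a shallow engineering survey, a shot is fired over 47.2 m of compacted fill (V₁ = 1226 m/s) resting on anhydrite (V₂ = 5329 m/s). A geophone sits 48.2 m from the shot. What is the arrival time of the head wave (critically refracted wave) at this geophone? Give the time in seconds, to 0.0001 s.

θ_c = arcsin(V₁/V₂) = arcsin(1226/5329) = 13.30°, cos θ_c = 0.9732.
Intercept time tᵢ = 2h cos θ_c / V₁ = 2·47.2·0.9732/1226 = 0.07493 s.
t = x/V₂ + tᵢ = 48.2/5329 + 0.07493 = 0.08398 s.

0.0840 s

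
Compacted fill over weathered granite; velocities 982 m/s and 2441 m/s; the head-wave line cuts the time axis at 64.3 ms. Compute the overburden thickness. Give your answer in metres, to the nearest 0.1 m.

h = tᵢ·V₁·V₂ / (2·√(V₂²−V₁²)).
√(V₂²−V₁²) = √(2441² − 982²) = 2234.8 m/s.
h = 0.0643 s × 982 × 2441 / (2 × 2234.8) = 34.48 m.

34.5 m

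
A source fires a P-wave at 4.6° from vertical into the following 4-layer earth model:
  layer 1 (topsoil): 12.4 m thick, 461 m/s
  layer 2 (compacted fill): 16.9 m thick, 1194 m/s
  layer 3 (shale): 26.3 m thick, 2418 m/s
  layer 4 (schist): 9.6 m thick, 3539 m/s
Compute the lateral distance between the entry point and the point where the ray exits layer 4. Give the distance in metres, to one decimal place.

Ray parameter p = sin 4.6° / 461 m/s = 1.7397e-04 s/m.
Layer 1: θ = 4.60°; offset = 12.4·tan 4.60° = 0.998 m.
Layer 2: sin θ = p·1194 = 0.2077 → θ = 11.99°; offset = 16.9·tan 11.99° = 3.589 m.
Layer 3: sin θ = p·2418 = 0.4207 → θ = 24.88°; offset = 26.3·tan 24.88° = 12.195 m.
Layer 4: sin θ = p·3539 = 0.6157 → θ = 38.00°; offset = 9.6·tan 38.00° = 7.501 m.
Σ offsets = 24.281 m.

24.3 m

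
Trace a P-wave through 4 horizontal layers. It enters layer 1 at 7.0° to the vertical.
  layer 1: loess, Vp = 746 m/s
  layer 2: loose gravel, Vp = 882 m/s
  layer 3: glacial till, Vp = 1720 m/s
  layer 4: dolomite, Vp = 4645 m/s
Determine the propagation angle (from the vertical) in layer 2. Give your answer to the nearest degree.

8°

Ray parameter p = sin 7.0° / 746 = 1.6336e-04 s/m.
sin θ_2 = p·V_2 = 1.6336e-04 × 882 = 0.1441.
θ_2 = 8.28° from the vertical.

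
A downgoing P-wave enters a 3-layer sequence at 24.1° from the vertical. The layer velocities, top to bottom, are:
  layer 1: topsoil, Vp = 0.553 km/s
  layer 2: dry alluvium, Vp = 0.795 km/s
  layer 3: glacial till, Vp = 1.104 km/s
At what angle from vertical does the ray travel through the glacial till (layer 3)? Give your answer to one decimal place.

Snell's law across each interface conserves sin θ / V, so sin θ_3 = V_3·sin θ₁/V₁.
sin θ_3 = 1.104 × sin 24.1° / 0.553 = 0.8152.
θ_3 = 54.61° from the vertical.

54.6°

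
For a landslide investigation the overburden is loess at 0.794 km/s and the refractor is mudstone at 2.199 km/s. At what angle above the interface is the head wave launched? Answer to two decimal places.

68.83°

Critical incidence: sin θ_c = V₁/V₂ = 0.794/2.199 = 0.3611.
θ_c = arcsin 0.3611 = 21.17°.
Measured from the interface: 90° − 21.17° = 68.83°.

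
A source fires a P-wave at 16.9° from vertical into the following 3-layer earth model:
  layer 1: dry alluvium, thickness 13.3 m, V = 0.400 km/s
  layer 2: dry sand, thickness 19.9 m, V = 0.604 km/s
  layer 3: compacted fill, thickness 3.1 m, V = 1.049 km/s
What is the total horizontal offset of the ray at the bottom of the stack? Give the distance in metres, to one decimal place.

17.4 m

Apply Snell's law at each interface; in layer i the horizontal offset is hᵢ·tan θᵢ.
Layer 1: θ = 16.90°; offset = 13.3·tan 16.90° = 4.041 m.
Layer 2: sin θ = 0.604·sin 16.9°/0.400 = 0.4390, θ = 26.04°; offset = 19.9·tan 26.04° = 9.722 m.
Layer 3: sin θ = 1.049·sin 16.9°/0.400 = 0.7624, θ = 49.67°; offset = 3.1·tan 49.67° = 3.652 m.
Total horizontal offset = 17.415 m.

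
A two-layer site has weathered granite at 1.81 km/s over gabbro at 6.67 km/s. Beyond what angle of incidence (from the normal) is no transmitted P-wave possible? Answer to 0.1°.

Critical incidence: sin θ_c = V₁/V₂ = 1.81/6.67 = 0.2714.
θ_c = arcsin 0.2714 = 15.75°.

15.7°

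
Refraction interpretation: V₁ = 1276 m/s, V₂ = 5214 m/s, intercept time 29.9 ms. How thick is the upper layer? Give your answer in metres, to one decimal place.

θ_c = arcsin(1276/5214) = 14.17°; cos θ_c = 0.9696.
tᵢ = 2h cos θ_c/V₁ ⇒ h = tᵢ·V₁/(2 cos θ_c) = 0.0299·1276/(2·0.9696) = 19.67 m.

19.7 m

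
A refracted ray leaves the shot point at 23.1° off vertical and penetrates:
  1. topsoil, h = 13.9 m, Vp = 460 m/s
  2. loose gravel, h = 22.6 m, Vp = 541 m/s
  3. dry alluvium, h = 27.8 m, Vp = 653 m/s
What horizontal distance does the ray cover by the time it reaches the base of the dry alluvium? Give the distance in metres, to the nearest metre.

p = sin θ₁/V₁ = sin 23.1°/460 = 8.5291e-04 s/m is conserved through the stack.
Layer 1: θ = 23.10°; offset = 13.9·tan 23.10° = 5.929 m.
Layer 2: sin θ = p·541 = 0.4614 → θ = 27.48°; offset = 22.6·tan 27.48° = 11.754 m.
Layer 3: sin θ = p·653 = 0.5569 → θ = 33.85°; offset = 27.8·tan 33.85° = 18.642 m.
Summing the layer offsets gives 36.325 m.

36 m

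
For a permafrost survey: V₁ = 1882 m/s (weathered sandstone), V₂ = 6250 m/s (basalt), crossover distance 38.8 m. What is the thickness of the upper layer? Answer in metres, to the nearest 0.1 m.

h = (x_cross/2)·√((V₂−V₁)/(V₂+V₁)).
(V₂−V₁)/(V₂+V₁) = (6250−1882)/(6250+1882) = 0.5371; √ = 0.7329.
h = (38.8/2)·0.7329 = 14.22 m.

14.2 m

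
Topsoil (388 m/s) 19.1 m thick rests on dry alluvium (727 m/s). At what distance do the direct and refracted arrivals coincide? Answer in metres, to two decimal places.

θ_c = arcsin(388/727) = 32.26°, so cos θ_c = 0.8457 and tᵢ = 2h cos θ_c/V₁ = 0.0833 s.
At crossover x/V₁ = x/V₂ + tᵢ ⇒ x = tᵢ/(1/V₁ − 1/V₂) = 0.08326/(2.5773e-03 − 1.3755e-03) = 69.28 m.

69.28 m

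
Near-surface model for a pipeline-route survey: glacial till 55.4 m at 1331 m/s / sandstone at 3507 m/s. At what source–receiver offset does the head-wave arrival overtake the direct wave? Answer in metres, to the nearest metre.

165 m

x_cross = 2h·√((V₂+V₁)/(V₂−V₁)).
(V₂+V₁)/(V₂−V₁) = (3507+1331)/(3507−1331) = 2.2233; √ = 1.4911.
x_cross = 2·55.4·1.4911 = 165.21 m.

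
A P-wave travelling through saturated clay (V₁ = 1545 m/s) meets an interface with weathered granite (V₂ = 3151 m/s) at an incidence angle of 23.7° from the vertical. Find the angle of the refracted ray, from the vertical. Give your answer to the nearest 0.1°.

55.1°

Snell's law: sin θ₂ = (V₂/V₁)·sin θ₁ = (3151/1545)·sin 23.7° = 0.8198.
θ₂ = arcsin 0.8198 = 55.06° from the normal.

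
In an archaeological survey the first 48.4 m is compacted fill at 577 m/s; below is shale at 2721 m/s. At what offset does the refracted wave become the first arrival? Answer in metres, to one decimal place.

120.1 m

x_cross = 2h·√((V₂+V₁)/(V₂−V₁)).
(V₂+V₁)/(V₂−V₁) = (2721+577)/(2721−577) = 1.5382; √ = 1.2403.
x_cross = 2·48.4·1.2403 = 120.06 m.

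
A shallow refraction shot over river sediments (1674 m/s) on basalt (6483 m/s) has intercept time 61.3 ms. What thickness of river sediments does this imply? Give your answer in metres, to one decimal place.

53.1 m

θ_c = arcsin(1674/6483) = 14.96°; cos θ_c = 0.9661.
tᵢ = 2h cos θ_c/V₁ ⇒ h = tᵢ·V₁/(2 cos θ_c) = 0.0613·1674/(2·0.9661) = 53.11 m.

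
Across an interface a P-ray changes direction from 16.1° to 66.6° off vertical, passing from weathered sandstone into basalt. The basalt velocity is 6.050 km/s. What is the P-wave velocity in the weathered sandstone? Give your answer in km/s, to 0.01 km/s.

1.83 km/s

Snell's law: sin 16.1°/V₁ = sin 66.6°/V₂.
V₁ = V₂·sin 16.1°/sin 66.6° = 6.050 × 0.3022 = 1.83 km/s.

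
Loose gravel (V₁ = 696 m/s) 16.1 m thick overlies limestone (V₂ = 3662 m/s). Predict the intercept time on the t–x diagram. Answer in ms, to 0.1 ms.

tᵢ = 2h·√(V₂²−V₁²)/(V₁V₂).
√(V₂²−V₁²) = √(3662²−696²) = 3595.3 m/s.
tᵢ = 2·16.1·3595.3/(696·3662) = 0.04542 s.

45.4 ms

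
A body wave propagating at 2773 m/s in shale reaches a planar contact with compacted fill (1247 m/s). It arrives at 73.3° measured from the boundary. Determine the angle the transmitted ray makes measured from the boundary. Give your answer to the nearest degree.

83°

Angle from the normal: 90° − 73.3° = 16.7°.
Snell's law: sin θ₂ = (V₂/V₁)·sin θ₁ = (1247/2773)·sin 16.7° = 0.1292.
θ₂ = arcsin 0.1292 = 7.42° from the normal.
From the interface: 90° − 7.42° = 82.58°.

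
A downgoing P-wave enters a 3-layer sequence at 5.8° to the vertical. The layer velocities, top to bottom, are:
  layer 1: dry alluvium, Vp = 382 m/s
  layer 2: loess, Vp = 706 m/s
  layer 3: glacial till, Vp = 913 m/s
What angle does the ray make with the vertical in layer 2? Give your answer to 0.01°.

10.76°

Snell's law across each interface conserves sin θ / V, so sin θ_2 = V_2·sin θ₁/V₁.
sin θ_2 = 706 × sin 5.8° / 382 = 0.1868.
θ_2 = 10.76° from the vertical.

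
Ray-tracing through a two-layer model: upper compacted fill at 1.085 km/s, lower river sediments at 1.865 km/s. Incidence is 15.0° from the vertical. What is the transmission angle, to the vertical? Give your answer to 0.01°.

sin θ₁/V₁ = sin θ₂/V₂ ⇒ sin θ₂ = 1.865·sin 15.0°/1.085 = 1.865·0.2588/1.085 = 0.4449.
θ₂ = sin⁻¹(0.4449) = 26.42° (from vertical).

26.42°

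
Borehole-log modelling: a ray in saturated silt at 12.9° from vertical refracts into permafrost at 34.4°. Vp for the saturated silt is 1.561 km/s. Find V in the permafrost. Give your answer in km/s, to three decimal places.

3.950 km/s

sin 12.9° = 0.2233; sin 34.4° = 0.5650.
V₂ = V₁·(sin θ₂/sin θ₁) = 1.561·(0.5650/0.2233) = 3.950 km/s.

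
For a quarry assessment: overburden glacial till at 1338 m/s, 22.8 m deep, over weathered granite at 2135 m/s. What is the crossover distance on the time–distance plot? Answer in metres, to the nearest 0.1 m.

θ_c = arcsin(1338/2135) = 38.81°, so cos θ_c = 0.7793 and tᵢ = 2h cos θ_c/V₁ = 0.0266 s.
At crossover x/V₁ = x/V₂ + tᵢ ⇒ x = tᵢ/(1/V₁ − 1/V₂) = 0.02656/(7.4738e-04 − 4.6838e-04) = 95.19 m.

95.2 m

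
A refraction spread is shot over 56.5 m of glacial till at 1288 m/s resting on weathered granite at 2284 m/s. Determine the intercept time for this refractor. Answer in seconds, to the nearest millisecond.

0.072 s

tᵢ = 2h·√(V₂²−V₁²)/(V₁V₂).
√(V₂²−V₁²) = √(2284²−1288²) = 1886.2 m/s.
tᵢ = 2·56.5·1886.2/(1288·2284) = 0.07245 s.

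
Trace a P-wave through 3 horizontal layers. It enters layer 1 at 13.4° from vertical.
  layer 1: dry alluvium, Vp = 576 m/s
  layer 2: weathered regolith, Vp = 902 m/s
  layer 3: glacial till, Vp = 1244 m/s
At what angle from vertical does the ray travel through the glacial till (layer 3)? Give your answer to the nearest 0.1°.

Ray parameter p = sin 13.4° / 576 = 4.0234e-04 s/m.
sin θ_3 = p·V_3 = 4.0234e-04 × 1244 = 0.5005.
θ_3 = 30.03° from the vertical.

30.0°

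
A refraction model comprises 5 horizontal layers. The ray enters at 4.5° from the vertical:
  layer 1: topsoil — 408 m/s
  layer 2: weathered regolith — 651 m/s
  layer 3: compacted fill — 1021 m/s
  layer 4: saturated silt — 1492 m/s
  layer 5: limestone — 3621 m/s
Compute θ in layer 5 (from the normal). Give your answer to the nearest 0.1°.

44.1°

Snell's law across each interface conserves sin θ / V, so sin θ_5 = V_5·sin θ₁/V₁.
sin θ_5 = 3621 × sin 4.5° / 408 = 0.6963.
θ_5 = 44.13° from the vertical.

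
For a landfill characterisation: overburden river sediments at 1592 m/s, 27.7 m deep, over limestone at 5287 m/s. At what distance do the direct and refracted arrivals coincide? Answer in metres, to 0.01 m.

75.59 m

x_cross = 2h·√((V₂+V₁)/(V₂−V₁)).
(V₂+V₁)/(V₂−V₁) = (5287+1592)/(5287−1592) = 1.8617; √ = 1.3644.
x_cross = 2·27.7·1.3644 = 75.59 m.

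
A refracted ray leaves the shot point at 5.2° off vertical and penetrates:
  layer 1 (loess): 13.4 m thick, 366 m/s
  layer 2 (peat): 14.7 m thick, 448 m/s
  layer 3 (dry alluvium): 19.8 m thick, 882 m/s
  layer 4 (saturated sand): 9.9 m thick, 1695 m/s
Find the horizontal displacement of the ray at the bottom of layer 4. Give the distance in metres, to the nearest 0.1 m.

11.9 m

Apply Snell's law at each interface; in layer i the horizontal offset is hᵢ·tan θᵢ.
Layer 1: θ = 5.20°; offset = 13.4·tan 5.20° = 1.219 m.
Layer 2: sin θ = 448·sin 5.2°/366 = 0.1109, θ = 6.37°; offset = 14.7·tan 6.37° = 1.641 m.
Layer 3: sin θ = 882·sin 5.2°/366 = 0.2184, θ = 12.62°; offset = 19.8·tan 12.62° = 4.432 m.
Layer 4: sin θ = 1695·sin 5.2°/366 = 0.4197, θ = 24.82°; offset = 9.9·tan 24.82° = 4.578 m.
Total horizontal offset = 11.870 m.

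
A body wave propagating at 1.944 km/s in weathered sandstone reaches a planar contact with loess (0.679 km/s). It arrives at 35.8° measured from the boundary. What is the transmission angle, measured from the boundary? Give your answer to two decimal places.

73.54°

Angle from the normal: 90° − 35.8° = 54.2°.
sin θ₁/V₁ = sin θ₂/V₂ ⇒ sin θ₂ = 0.679·sin 54.2°/1.944 = 0.679·0.8111/1.944 = 0.2833.
θ₂ = arcsin 0.2833 = 16.46° from the normal.
From the interface: 90° − 16.46° = 73.54°.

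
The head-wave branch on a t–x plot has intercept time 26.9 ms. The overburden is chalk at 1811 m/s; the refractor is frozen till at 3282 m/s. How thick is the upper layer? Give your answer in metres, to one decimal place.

29.2 m

h = tᵢ·V₁·V₂ / (2·√(V₂²−V₁²)).
√(V₂²−V₁²) = √(3282² − 1811²) = 2737.1 m/s.
h = 0.0269 s × 1811 × 3282 / (2 × 2737.1) = 29.21 m.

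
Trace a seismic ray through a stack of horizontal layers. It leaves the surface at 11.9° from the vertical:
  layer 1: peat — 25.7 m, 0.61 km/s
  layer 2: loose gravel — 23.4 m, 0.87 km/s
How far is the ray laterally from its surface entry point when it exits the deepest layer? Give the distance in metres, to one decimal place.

12.6 m

Ray parameter p = sin 11.9° / 0.61 km/s = 3.3804e-01 s/km.
Layer 1: θ = 11.90°; offset = 25.7·tan 11.90° = 5.416 m.
Layer 2: sin θ = p·0.87 = 0.2941 → θ = 17.10°; offset = 23.4·tan 17.10° = 7.200 m.
Summing the layer offsets gives 12.616 m.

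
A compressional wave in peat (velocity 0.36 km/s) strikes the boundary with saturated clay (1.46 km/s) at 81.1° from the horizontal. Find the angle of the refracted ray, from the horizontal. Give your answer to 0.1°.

51.1°

Convert to the normal: θ₁ = 90° − 81.1° = 8.9°.
sin θ₁/V₁ = sin θ₂/V₂ ⇒ sin θ₂ = 1.46·sin 8.9°/0.36 = 1.46·0.1547/0.36 = 0.6274.
θ₂ = sin⁻¹(0.6274) = 38.86° (from vertical).
From the interface: 90° − 38.86° = 51.14°.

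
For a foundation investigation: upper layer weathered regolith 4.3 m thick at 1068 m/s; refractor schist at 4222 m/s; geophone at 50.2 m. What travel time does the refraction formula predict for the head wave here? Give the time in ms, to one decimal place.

t = x/V₂ + 2h·√(V₂²−V₁²)/(V₁V₂).
√(V₂²−V₁²) = √(4222²−1068²) = 4084.7 m/s; delay term = 2·4.3·4084.7/(1068·4222) = 0.00779 s.
t = 50.2/4222 + 0.00779 = 0.01968 s.

19.7 ms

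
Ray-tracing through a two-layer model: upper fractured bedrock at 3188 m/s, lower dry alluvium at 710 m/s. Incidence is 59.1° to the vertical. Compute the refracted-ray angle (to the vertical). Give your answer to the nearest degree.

11°

Snell's law: sin θ₂ = (V₂/V₁)·sin θ₁ = (710/3188)·sin 59.1° = 0.1911.
θ₂ = arcsin 0.1911 = 11.02° from the normal.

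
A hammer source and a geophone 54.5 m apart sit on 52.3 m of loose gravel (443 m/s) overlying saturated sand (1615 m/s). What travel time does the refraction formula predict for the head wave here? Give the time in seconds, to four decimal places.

t = x/V₂ + 2h·√(V₂²−V₁²)/(V₁V₂).
√(V₂²−V₁²) = √(1615²−443²) = 1553.1 m/s; delay term = 2·52.3·1553.1/(443·1615) = 0.22706 s.
t = 54.5/1615 + 0.22706 = 0.26081 s.

0.2608 s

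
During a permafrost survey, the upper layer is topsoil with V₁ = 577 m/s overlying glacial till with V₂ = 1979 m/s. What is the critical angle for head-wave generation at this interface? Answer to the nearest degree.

At critical incidence the refracted ray runs along the interface (θ₂ = 90°), so sin θ_c = V₁/V₂.
θ_c = arcsin(577/1979) = arcsin 0.2916 = 16.95°.

17°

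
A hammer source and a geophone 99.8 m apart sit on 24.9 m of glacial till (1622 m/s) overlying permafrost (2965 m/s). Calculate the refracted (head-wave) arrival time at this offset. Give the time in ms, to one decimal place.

t = x/V₂ + 2h·√(V₂²−V₁²)/(V₁V₂).
√(V₂²−V₁²) = √(2965²−1622²) = 2482.0 m/s; delay term = 2·24.9·2482.0/(1622·2965) = 0.02570 s.
t = 99.8/2965 + 0.02570 = 0.05936 s.

59.4 ms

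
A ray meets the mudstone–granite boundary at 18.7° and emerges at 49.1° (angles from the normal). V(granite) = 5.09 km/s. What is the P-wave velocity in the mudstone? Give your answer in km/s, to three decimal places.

Snell's law: sin 18.7°/V₁ = sin 49.1°/V₂.
V₁ = V₂·sin 18.7°/sin 49.1° = 5.09 × 0.4242 = 2.159 km/s.

2.159 km/s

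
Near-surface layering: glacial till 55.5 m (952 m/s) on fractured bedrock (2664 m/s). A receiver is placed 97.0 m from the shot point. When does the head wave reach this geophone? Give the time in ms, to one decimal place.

t = x/V₂ + 2h·√(V₂²−V₁²)/(V₁V₂).
√(V₂²−V₁²) = √(2664²−952²) = 2488.1 m/s; delay term = 2·55.5·2488.1/(952·2664) = 0.10890 s.
t = 97.0/2664 + 0.10890 = 0.14531 s.

145.3 ms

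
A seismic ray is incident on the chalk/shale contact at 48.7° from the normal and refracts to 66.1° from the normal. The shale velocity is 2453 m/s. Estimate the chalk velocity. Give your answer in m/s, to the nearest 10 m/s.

sin 48.7° = 0.7513; sin 66.1° = 0.9143.
V₁ = V₂·(sin θ₁/sin θ₂) = 2453·(0.7513/0.9143) = 2015.69 m/s.

2020 m/s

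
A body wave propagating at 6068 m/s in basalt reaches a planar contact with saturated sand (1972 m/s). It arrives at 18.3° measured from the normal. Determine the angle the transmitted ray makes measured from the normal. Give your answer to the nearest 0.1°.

5.9°

Snell's law: sin θ₂ = (V₂/V₁)·sin θ₁ = (1972/6068)·sin 18.3° = 0.1020.
θ₂ = sin⁻¹(0.1020) = 5.86° (from vertical).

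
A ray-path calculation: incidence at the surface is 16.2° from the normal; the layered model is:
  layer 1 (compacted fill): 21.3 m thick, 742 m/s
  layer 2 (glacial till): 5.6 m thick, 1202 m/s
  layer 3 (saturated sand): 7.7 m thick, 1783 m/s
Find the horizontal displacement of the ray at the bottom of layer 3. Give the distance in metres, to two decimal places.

15.98 m

Apply Snell's law at each interface; in layer i the horizontal offset is hᵢ·tan θᵢ.
Layer 1: θ = 16.20°; offset = 21.3·tan 16.20° = 6.1882 m.
Layer 2: sin θ = 1202·sin 16.2°/742 = 0.4520, θ = 26.87°; offset = 5.6·tan 26.87° = 2.8372 m.
Layer 3: sin θ = 1783·sin 16.2°/742 = 0.6704, θ = 42.10°; offset = 7.7·tan 42.10° = 6.9571 m.
Summing the layer offsets gives 15.9825 m.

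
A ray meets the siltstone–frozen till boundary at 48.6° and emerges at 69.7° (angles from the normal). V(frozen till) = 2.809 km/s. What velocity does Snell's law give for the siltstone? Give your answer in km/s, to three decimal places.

2.247 km/s

sin 48.6° = 0.7501; sin 69.7° = 0.9379.
V₁ = V₂·(sin θ₁/sin θ₂) = 2.809·(0.7501/0.9379) = 2.247 km/s.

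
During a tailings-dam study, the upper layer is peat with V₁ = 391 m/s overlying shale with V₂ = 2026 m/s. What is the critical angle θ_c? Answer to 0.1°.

At critical incidence the refracted ray runs along the interface (θ₂ = 90°), so sin θ_c = V₁/V₂.
θ_c = arcsin(391/2026) = arcsin 0.1930 = 11.13°.

11.1°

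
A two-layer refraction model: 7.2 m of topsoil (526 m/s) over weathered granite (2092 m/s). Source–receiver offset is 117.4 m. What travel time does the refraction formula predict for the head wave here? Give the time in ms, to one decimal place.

t = x/V₂ + 2h·√(V₂²−V₁²)/(V₁V₂).
√(V₂²−V₁²) = √(2092²−526²) = 2024.8 m/s; delay term = 2·7.2·2024.8/(526·2092) = 0.02650 s.
t = 117.4/2092 + 0.02650 = 0.08262 s.

82.6 ms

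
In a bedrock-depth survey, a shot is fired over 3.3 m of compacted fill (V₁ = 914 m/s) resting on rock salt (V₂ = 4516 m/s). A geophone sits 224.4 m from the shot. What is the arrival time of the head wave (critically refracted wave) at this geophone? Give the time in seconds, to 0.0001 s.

0.0568 s

θ_c = arcsin(V₁/V₂) = arcsin(914/4516) = 11.68°, cos θ_c = 0.9793.
Intercept time tᵢ = 2h cos θ_c / V₁ = 2·3.3·0.9793/914 = 0.00707 s.
t = x/V₂ + tᵢ = 224.4/4516 + 0.00707 = 0.05676 s.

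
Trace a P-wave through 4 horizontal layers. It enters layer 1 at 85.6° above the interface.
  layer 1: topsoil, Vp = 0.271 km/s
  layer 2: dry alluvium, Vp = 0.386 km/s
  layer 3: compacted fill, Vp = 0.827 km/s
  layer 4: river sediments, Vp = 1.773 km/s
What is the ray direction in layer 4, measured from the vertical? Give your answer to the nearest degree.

30°

From the normal: θ₁ = 90° − 85.6° = 4.4°.
Snell's law across each interface conserves sin θ / V, so sin θ_4 = V_4·sin θ₁/V₁.
sin θ_4 = 1.773 × sin 4.4° / 0.271 = 0.5019.
θ_4 = 30.13° from the vertical.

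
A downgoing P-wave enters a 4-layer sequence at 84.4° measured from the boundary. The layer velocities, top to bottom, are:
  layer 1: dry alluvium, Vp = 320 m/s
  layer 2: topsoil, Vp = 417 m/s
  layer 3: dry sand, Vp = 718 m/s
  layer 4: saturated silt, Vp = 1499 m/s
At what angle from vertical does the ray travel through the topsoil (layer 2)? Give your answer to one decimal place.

7.3°

From the normal: θ₁ = 90° − 84.4° = 5.6°.
Snell's law across each interface conserves sin θ / V, so sin θ_2 = V_2·sin θ₁/V₁.
sin θ_2 = 417 × sin 5.6° / 320 = 0.1272.
θ_2 = 7.31° from the vertical.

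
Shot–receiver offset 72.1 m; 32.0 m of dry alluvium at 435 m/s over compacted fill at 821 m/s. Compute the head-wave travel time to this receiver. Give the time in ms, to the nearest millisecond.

213 ms

θ_c = arcsin(V₁/V₂) = arcsin(435/821) = 31.99°, cos θ_c = 0.8481.
Intercept time tᵢ = 2h cos θ_c / V₁ = 2·32.0·0.8481/435 = 0.12478 s.
t = x/V₂ + tᵢ = 72.1/821 + 0.12478 = 0.21260 s.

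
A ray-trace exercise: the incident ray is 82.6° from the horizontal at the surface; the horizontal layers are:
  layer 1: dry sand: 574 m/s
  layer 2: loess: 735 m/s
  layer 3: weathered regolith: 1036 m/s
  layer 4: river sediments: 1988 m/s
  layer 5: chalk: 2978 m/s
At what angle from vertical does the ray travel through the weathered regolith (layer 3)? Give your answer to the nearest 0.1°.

13.4°

From the normal: θ₁ = 90° − 82.6° = 7.4°.
Snell's law across each interface conserves sin θ / V, so sin θ_3 = V_3·sin θ₁/V₁.
sin θ_3 = 1036 × sin 7.4° / 574 = 0.2325.
θ_3 = arcsin 0.2325 = 13.44°.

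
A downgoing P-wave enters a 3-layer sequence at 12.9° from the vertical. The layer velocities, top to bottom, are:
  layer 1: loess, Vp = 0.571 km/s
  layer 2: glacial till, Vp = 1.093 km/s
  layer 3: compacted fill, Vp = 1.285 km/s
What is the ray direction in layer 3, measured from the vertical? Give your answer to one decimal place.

30.2°

Ray parameter p = sin 12.9° / 0.571 = 3.9098e-01 s/km.
sin θ_3 = p·V_3 = 3.9098e-01 × 1.285 = 0.5024.
θ_3 = 30.16° from the vertical.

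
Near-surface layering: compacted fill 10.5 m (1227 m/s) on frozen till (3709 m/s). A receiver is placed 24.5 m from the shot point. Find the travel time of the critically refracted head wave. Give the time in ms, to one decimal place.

t = x/V₂ + 2h·√(V₂²−V₁²)/(V₁V₂).
√(V₂²−V₁²) = √(3709²−1227²) = 3500.2 m/s; delay term = 2·10.5·3500.2/(1227·3709) = 0.01615 s.
t = 24.5/3709 + 0.01615 = 0.02276 s.

22.8 ms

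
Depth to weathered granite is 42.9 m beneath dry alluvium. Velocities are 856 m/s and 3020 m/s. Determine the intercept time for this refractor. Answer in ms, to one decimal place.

96.1 ms

tᵢ = 2h·√(V₂²−V₁²)/(V₁V₂).
√(V₂²−V₁²) = √(3020²−856²) = 2896.1 m/s.
tᵢ = 2·42.9·2896.1/(856·3020) = 0.09612 s.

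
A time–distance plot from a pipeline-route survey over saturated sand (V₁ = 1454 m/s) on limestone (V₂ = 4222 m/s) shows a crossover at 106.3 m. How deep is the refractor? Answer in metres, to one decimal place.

37.1 m

x_cross = 2h·√((V₂+V₁)/(V₂−V₁)) → h = x_cross / (2·√((V₂+V₁)/(V₂−V₁))).
√((V₂+V₁)/(V₂−V₁)) = √((4222+1454)/(4222−1454)) = 1.4320.
h = 106.3 / (2·1.4320) = 37.12 m.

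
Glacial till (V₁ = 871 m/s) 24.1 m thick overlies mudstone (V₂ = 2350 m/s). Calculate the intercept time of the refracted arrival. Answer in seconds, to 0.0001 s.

tᵢ = 2h·√(V₂²−V₁²)/(V₁V₂).
√(V₂²−V₁²) = √(2350²−871²) = 2182.6 m/s.
tᵢ = 2·24.1·2182.6/(871·2350) = 0.05140 s.

0.0514 s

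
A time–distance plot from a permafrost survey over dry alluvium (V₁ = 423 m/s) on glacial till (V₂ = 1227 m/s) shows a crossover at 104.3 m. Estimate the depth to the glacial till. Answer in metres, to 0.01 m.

x_cross = 2h·√((V₂+V₁)/(V₂−V₁)) → h = x_cross / (2·√((V₂+V₁)/(V₂−V₁))).
√((V₂+V₁)/(V₂−V₁)) = √((1227+423)/(1227−423)) = 1.4326.
h = 104.3 / (2·1.4326) = 36.40 m.

36.40 m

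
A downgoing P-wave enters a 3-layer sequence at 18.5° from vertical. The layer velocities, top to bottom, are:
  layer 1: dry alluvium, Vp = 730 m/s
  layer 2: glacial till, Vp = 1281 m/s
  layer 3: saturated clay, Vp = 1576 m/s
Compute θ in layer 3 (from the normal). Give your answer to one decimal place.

Ray parameter p = sin 18.5° / 730 = 4.3466e-04 s/m.
sin θ_3 = p·V_3 = 4.3466e-04 × 1576 = 0.6850.
θ_3 = 43.24° from the vertical.

43.2°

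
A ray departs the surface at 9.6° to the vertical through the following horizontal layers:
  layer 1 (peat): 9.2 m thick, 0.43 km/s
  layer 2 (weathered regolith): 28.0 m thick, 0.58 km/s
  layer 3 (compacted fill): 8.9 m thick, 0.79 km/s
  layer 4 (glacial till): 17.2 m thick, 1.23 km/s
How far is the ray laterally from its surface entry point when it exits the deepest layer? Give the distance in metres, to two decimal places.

Ray parameter p = sin 9.6° / 0.43 km/s = 3.8783e-01 s/km.
Layer 1: θ = 9.60°; offset = 9.2·tan 9.60° = 1.5561 m.
Layer 2: sin θ = p·0.58 = 0.2249 → θ = 13.00°; offset = 28.0·tan 13.00° = 6.4641 m.
Layer 3: sin θ = p·0.79 = 0.3064 → θ = 17.84°; offset = 8.9·tan 17.84° = 2.8646 m.
Layer 4: sin θ = p·1.23 = 0.4770 → θ = 28.49°; offset = 17.2·tan 28.49° = 9.3357 m.
Summing the layer offsets gives 20.2205 m.

20.22 m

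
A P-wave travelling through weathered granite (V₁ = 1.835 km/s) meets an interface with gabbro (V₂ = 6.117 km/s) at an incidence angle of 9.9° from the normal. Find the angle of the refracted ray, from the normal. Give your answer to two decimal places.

sin θ₁/V₁ = sin θ₂/V₂ ⇒ sin θ₂ = 6.117·sin 9.9°/1.835 = 6.117·0.1719/1.835 = 0.5731.
θ₂ = arcsin 0.5731 = 34.97° from the normal.

34.97°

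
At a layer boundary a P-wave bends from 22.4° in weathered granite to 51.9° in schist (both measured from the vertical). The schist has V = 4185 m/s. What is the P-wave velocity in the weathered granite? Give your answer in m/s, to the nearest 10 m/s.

Snell's law: sin 22.4°/V₁ = sin 51.9°/V₂.
V₁ = V₂·sin 22.4°/sin 51.9° = 4185 × 0.4842 = 2026.57 m/s.

2030 m/s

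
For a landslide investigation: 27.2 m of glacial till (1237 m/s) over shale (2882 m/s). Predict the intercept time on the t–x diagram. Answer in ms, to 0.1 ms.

39.7 ms

θ_c = arcsin(V₁/V₂) = arcsin(1237/2882) = 25.42°; cos θ_c = 0.9032.
tᵢ = 2h·cos θ_c / V₁ = 2·27.2·0.9032 / 1237 = 0.03972 s.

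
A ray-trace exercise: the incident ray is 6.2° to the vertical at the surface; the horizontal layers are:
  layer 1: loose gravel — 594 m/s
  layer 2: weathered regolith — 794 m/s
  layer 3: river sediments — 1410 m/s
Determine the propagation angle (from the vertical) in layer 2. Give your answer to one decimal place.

Ray parameter p = sin 6.2° / 594 = 1.8182e-04 s/m.
sin θ_2 = p·V_2 = 1.8182e-04 × 794 = 0.1444.
θ_2 = arcsin 0.1444 = 8.30°.

8.3°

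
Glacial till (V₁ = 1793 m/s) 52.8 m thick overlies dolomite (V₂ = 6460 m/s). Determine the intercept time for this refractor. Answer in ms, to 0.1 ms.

56.6 ms

tᵢ = 2h·√(V₂²−V₁²)/(V₁V₂).
√(V₂²−V₁²) = √(6460²−1793²) = 6206.2 m/s.
tᵢ = 2·52.8·6206.2/(1793·6460) = 0.05658 s.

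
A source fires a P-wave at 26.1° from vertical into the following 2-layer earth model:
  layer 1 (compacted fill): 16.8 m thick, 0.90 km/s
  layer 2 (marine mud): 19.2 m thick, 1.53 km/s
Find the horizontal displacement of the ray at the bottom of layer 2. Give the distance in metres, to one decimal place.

Apply Snell's law at each interface; in layer i the horizontal offset is hᵢ·tan θᵢ.
Layer 1: θ = 26.10°; offset = 16.8·tan 26.10° = 8.230 m.
Layer 2: sin θ = 1.53·sin 26.1°/0.90 = 0.7479, θ = 48.41°; offset = 19.2·tan 48.41° = 21.632 m.
Total horizontal offset = 29.862 m.

29.9 m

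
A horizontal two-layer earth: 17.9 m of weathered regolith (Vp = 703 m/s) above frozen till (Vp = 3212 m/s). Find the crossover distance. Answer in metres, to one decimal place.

θ_c = arcsin(703/3212) = 12.64°, so cos θ_c = 0.9758 and tᵢ = 2h cos θ_c/V₁ = 0.0497 s.
At crossover x/V₁ = x/V₂ + tᵢ ⇒ x = tᵢ/(1/V₁ − 1/V₂) = 0.04969/(1.4225e-03 − 3.1133e-04) = 44.72 m.

44.7 m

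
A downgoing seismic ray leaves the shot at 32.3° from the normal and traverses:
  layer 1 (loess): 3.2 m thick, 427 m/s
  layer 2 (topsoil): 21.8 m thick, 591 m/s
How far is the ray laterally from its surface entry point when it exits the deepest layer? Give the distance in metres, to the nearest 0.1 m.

26.0 m

p = sin θ₁/V₁ = sin 32.3°/427 = 1.2514e-03 s/m is conserved through the stack.
Layer 1: θ = 32.30°; offset = 3.2·tan 32.30° = 2.023 m.
Layer 2: sin θ = p·591 = 0.7396 → θ = 47.70°; offset = 21.8·tan 47.70° = 23.954 m.
Summing the layer offsets gives 25.977 m.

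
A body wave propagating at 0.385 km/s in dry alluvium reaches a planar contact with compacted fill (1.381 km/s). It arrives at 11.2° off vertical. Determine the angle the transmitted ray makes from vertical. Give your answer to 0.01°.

sin θ₁/V₁ = sin θ₂/V₂ ⇒ sin θ₂ = 1.381·sin 11.2°/0.385 = 1.381·0.1942/0.385 = 0.6967.
θ₂ = arcsin 0.6967 = 44.16° from the normal.

44.16°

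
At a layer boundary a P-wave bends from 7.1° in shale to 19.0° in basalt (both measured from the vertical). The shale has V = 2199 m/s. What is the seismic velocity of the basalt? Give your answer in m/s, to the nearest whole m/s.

sin 7.1° = 0.1236; sin 19.0° = 0.3256.
V₂ = V₁·(sin θ₂/sin θ₁) = 2199·(0.3256/0.1236) = 5792.20 m/s.

5792 m/s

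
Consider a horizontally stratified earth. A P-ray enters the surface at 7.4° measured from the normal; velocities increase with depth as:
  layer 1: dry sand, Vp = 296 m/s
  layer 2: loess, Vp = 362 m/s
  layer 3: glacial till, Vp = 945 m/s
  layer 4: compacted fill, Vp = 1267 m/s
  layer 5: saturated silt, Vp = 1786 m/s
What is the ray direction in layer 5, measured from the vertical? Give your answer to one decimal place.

51.0°

Snell's law across each interface conserves sin θ / V, so sin θ_5 = V_5·sin θ₁/V₁.
sin θ_5 = 1786 × sin 7.4° / 296 = 0.7771.
θ_5 = arcsin 0.7771 = 51.00°.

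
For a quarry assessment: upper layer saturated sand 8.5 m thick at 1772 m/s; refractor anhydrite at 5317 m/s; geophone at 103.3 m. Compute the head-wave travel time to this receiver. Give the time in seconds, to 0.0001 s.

0.0285 s

t = x/V₂ + 2h·√(V₂²−V₁²)/(V₁V₂).
√(V₂²−V₁²) = √(5317²−1772²) = 5013.0 m/s; delay term = 2·8.5·5013.0/(1772·5317) = 0.00905 s.
t = 103.3/5317 + 0.00905 = 0.02847 s.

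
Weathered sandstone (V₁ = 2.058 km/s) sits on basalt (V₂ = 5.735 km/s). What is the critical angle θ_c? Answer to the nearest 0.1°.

At critical incidence the refracted ray runs along the interface (θ₂ = 90°), so sin θ_c = V₁/V₂.
θ_c = arcsin(2.058/5.735) = arcsin 0.3588 = 21.03°.

21.0°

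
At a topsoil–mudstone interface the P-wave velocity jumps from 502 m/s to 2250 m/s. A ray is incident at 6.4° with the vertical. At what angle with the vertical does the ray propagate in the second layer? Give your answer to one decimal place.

sin θ₁/V₁ = sin θ₂/V₂ ⇒ sin θ₂ = 2250·sin 6.4°/502 = 2250·0.1115/502 = 0.4996.
θ₂ = arcsin 0.4996 = 29.97° from the normal.

30.0°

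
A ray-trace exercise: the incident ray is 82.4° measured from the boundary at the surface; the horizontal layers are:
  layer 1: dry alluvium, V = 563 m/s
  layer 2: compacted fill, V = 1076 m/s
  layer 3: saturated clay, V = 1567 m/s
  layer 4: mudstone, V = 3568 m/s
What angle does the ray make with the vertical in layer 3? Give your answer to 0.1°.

From the normal: θ₁ = 90° − 82.4° = 7.6°.
Ray parameter p = sin 7.6° / 563 = 2.3491e-04 s/m.
sin θ_3 = p·V_3 = 2.3491e-04 × 1567 = 0.3681.
θ_3 = arcsin 0.3681 = 21.60°.

21.6°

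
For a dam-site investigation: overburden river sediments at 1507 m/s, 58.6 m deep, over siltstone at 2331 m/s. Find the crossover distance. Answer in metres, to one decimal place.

x_cross = 2h·√((V₂+V₁)/(V₂−V₁)).
(V₂+V₁)/(V₂−V₁) = (2331+1507)/(2331−1507) = 4.6578; √ = 2.1582.
x_cross = 2·58.6·2.1582 = 252.94 m.

252.9 m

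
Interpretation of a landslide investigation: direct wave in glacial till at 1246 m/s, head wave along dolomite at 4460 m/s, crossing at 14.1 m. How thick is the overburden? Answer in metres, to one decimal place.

h = (x_cross/2)·√((V₂−V₁)/(V₂+V₁)).
(V₂−V₁)/(V₂+V₁) = (4460−1246)/(4460+1246) = 0.5633; √ = 0.7505.
h = (14.1/2)·0.7505 = 5.29 m.

5.3 m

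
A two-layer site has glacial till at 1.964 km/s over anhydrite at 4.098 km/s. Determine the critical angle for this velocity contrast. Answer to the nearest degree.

29°

Critical incidence: sin θ_c = V₁/V₂ = 1.964/4.098 = 0.4793.
θ_c = arcsin 0.4793 = 28.64°.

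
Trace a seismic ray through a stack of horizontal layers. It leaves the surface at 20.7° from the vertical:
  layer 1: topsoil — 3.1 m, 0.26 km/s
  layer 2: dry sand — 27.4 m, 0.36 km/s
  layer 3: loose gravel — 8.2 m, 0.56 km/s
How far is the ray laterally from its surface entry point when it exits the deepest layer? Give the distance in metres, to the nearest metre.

26 m

p = sin θ₁/V₁ = sin 20.7°/0.26 = 1.3595e+00 s/km is conserved through the stack.
Layer 1: θ = 20.70°; offset = 3.1·tan 20.70° = 1.171 m.
Layer 2: sin θ = p·0.36 = 0.4894 → θ = 29.30°; offset = 27.4·tan 29.30° = 15.378 m.
Layer 3: sin θ = p·0.56 = 0.7613 → θ = 49.58°; offset = 8.2·tan 49.58° = 9.629 m.
Summing the layer offsets gives 26.178 m.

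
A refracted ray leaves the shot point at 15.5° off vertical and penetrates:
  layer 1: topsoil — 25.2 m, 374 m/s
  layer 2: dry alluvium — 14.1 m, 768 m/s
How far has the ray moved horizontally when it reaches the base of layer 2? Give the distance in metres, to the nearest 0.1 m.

Apply Snell's law at each interface; in layer i the horizontal offset is hᵢ·tan θᵢ.
Layer 1: θ = 15.50°; offset = 25.2·tan 15.50° = 6.989 m.
Layer 2: sin θ = 768·sin 15.5°/374 = 0.5488, θ = 33.28°; offset = 14.1·tan 33.28° = 9.256 m.
Summing the layer offsets gives 16.244 m.

16.2 m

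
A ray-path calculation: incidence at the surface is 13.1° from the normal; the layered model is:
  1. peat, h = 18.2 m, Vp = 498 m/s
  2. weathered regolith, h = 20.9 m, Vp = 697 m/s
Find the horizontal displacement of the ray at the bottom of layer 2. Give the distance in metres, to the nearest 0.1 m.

p = sin θ₁/V₁ = sin 13.1°/498 = 4.5512e-04 s/m is conserved through the stack.
Layer 1: θ = 13.10°; offset = 18.2·tan 13.10° = 4.235 m.
Layer 2: sin θ = p·697 = 0.3172 → θ = 18.49°; offset = 20.9·tan 18.49° = 6.991 m.
Summing the layer offsets gives 11.226 m.

11.2 m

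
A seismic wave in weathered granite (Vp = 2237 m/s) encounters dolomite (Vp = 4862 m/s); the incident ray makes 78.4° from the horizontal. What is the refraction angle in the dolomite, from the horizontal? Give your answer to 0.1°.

Angle from the normal: 90° − 78.4° = 11.6°.
sin θ₁/V₁ = sin θ₂/V₂ ⇒ sin θ₂ = 4862·sin 11.6°/2237 = 4862·0.2011/2237 = 0.4370.
θ₂ = sin⁻¹(0.4370) = 25.91° (from vertical).
From the interface: 90° − 25.91° = 64.09°.

64.1°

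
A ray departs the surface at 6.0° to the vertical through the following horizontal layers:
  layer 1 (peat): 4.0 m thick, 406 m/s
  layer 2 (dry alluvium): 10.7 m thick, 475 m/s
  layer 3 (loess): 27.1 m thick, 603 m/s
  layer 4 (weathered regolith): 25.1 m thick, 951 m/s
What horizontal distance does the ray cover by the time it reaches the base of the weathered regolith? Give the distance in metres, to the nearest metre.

Apply Snell's law at each interface; in layer i the horizontal offset is hᵢ·tan θᵢ.
Layer 1: θ = 6.00°; offset = 4.0·tan 6.00° = 0.420 m.
Layer 2: sin θ = 475·sin 6.0°/406 = 0.1223, θ = 7.02°; offset = 10.7·tan 7.02° = 1.318 m.
Layer 3: sin θ = 603·sin 6.0°/406 = 0.1552, θ = 8.93°; offset = 27.1·tan 8.93° = 4.259 m.
Layer 4: sin θ = 951·sin 6.0°/406 = 0.2448, θ = 14.17°; offset = 25.1·tan 14.17° = 6.339 m.
Σ offsets = 12.336 m.

12 m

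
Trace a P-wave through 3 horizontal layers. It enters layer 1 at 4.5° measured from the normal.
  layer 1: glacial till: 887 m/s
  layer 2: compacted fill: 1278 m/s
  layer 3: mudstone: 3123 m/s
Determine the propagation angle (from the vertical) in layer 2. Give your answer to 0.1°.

Ray parameter p = sin 4.5° / 887 = 8.8454e-05 s/m.
sin θ_2 = p·V_2 = 8.8454e-05 × 1278 = 0.1130.
θ_2 = arcsin 0.1130 = 6.49°.

6.5°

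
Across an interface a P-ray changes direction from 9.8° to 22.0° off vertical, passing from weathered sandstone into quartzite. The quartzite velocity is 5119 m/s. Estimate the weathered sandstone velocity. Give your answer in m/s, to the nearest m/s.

2326 m/s

sin 9.8° = 0.1702; sin 22.0° = 0.3746.
V₁ = V₂·(sin θ₁/sin θ₂) = 5119·(0.1702/0.3746) = 2325.91 m/s.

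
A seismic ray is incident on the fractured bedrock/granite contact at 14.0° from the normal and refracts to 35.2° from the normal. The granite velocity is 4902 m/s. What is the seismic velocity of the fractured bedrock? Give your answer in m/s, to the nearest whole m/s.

2057 m/s

sin 14.0° = 0.2419; sin 35.2° = 0.5764.
V₁ = V₂·(sin θ₁/sin θ₂) = 4902·(0.2419/0.5764) = 2057.31 m/s.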